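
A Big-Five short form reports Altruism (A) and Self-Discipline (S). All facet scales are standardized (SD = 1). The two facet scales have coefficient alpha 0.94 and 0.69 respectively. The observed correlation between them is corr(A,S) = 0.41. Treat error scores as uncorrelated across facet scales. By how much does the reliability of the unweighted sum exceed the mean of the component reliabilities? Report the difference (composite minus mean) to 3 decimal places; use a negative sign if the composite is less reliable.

0.054

Var(sum) = 2 + 0.82 = 2.82; true-score variance = 1.63 + 0.82 = 2.45; composite reliability = 0.8688.
Mean component reliability = 0.8150.
Difference = 0.8688 − 0.8150 = 0.054.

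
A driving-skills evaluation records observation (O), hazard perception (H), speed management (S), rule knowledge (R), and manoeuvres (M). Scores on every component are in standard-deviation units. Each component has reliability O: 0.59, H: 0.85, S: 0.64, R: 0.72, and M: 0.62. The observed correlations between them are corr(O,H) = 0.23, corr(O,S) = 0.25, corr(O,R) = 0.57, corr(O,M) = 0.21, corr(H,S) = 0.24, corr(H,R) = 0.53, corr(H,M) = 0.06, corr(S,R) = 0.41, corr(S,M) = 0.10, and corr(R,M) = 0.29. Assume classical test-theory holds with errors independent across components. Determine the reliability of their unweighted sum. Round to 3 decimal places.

Var(O+H+S+R+M) = 5 + 2·[0.23 + 0.25 + 0.57 + 0.21 + 0.24 + 0.53 + 0.06 + 0.41 + 0.10 + 0.29] = 5 + 5.78 = 10.78.
Under uncorrelated errors the observed covariances equal the true-score covariances, so only the own-variance terms attenuate.
True-score variance = [0.59 + 0.85 + 0.64 + 0.72 + 0.62] + 5.78 = 3.42 + 5.78 = 9.2.
Reliability = 9.2 / 10.78 = 0.853.

0.853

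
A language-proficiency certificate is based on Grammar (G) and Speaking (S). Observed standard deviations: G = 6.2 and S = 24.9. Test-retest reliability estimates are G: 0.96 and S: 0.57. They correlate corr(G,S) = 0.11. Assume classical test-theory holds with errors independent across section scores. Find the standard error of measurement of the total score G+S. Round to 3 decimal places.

Var(total) = 658.45 + 33.9636 = 692.414.
True-score variance = 390.308 + 33.9636 = 424.272, so reliability = 0.6127.
Error variance = 692.414 − 424.272 = 268.142; SEM = √268.142 = 16.375.

16.375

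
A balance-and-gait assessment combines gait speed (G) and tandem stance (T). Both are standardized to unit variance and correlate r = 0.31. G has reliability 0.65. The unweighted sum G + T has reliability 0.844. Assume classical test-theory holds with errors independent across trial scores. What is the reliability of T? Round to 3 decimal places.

Var(G+T) = 2 + 2·0.31 = 2.620.
True-score variance = ρ_G + ρ_T + 2·0.31, so 0.844 = (0.65 + ρ_T + 0.62) / 2.620.
ρ_T = 0.844·2.620 − 0.65 − 0.62 = 0.941.

0.941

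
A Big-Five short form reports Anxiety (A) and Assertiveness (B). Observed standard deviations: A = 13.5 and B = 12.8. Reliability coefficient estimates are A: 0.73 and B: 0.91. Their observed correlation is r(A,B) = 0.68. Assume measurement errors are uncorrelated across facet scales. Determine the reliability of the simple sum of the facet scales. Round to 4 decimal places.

Var(A+B) = 13.5² + 12.8² + 2·[13.5·12.8·0.68] = 346.09 + 235.008 = 581.098.
Under uncorrelated errors the observed covariances equal the true-score covariances, so only the own-variance terms attenuate.
True-score variance = [13.5²·0.73 + 12.8²·0.91] + 235.008 = 282.137 + 235.008 = 517.145.
Reliability = 517.145 / 581.098 = 0.8899.

0.8899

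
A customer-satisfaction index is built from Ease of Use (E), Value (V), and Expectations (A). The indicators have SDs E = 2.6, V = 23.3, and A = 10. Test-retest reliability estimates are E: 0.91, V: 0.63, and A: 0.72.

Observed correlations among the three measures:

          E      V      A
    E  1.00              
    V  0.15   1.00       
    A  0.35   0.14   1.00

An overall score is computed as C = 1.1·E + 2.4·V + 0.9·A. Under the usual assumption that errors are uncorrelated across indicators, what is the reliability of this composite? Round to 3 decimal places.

0.655

Var(C) = 1.1²·2.6² + 2.4²·23.3² + 0.9²·10² + 2·[2.64·2.6·23.3·0.15 + 0.99·2.6·10·0.35 + 2.16·23.3·10·0.14] = 3216.23 + 206.916 = 3423.14.
Under uncorrelated errors the observed covariances equal the true-score covariances, so only the own-variance terms attenuate.
True-score variance = [1.1²·2.6²·0.91 + 2.4²·23.3²·0.63 + 0.9²·10²·0.72] + 206.916 = 2035.8 + 206.916 = 2242.72.
Reliability = 2242.72 / 3423.14 = 0.655.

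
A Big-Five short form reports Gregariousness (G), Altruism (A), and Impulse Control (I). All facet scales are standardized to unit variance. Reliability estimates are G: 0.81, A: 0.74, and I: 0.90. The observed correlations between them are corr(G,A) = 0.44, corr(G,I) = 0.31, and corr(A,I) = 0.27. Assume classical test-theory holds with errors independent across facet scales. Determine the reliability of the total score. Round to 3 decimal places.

Var(G+A+I) = 3 + 2·[0.44 + 0.31 + 0.27] = 3 + 2.04 = 5.04.
With uncorrelated errors the cross-covariances are all true-score covariance, so they carry over unchanged; only the diagonal terms shrink to ρᵢσᵢ².
True-score variance = [0.81 + 0.74 + 0.90] + 2.04 = 2.45 + 2.04 = 4.49.
Reliability = 4.49 / 5.04 = 0.891.

0.891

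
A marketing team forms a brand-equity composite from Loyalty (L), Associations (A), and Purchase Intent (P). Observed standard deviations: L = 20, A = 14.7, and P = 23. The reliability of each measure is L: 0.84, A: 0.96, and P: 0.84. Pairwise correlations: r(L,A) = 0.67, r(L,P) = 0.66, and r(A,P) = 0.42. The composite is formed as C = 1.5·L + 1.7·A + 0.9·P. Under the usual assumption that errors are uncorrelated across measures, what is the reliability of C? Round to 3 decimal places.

0.944

Var(C) = 1.5²·20² + 1.7²·14.7² + 0.9²·23² + 2·[2.55·20·14.7·0.67 + 1.35·20·23·0.66 + 1.53·14.7·23·0.42] = 1952.99 + 2258.84 = 4211.83.
Under uncorrelated errors the observed covariances equal the true-score covariances, so only the own-variance terms attenuate.
True-score variance = [1.5²·20²·0.84 + 1.7²·14.7²·0.96 + 0.9²·23²·0.84] + 2258.84 = 1715.45 + 2258.84 = 3974.3.
Reliability = 3974.3 / 4211.83 = 0.944.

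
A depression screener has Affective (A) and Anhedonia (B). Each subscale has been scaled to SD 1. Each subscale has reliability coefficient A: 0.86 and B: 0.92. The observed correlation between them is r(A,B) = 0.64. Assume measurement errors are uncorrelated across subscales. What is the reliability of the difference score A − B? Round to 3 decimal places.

0.694

Var(A−B) = 1 + 1 − 2·0.64 = 2 − 1.28 = 0.72.
With uncorrelated errors the cross-covariances are all true-score covariance, so they carry over unchanged; only the diagonal terms shrink to ρᵢσᵢ².
True-score variance = [0.86 + 0.92] − 1.28 = 1.78 − 1.28 = 0.5.
Reliability = 0.5 / 0.72 = 0.694.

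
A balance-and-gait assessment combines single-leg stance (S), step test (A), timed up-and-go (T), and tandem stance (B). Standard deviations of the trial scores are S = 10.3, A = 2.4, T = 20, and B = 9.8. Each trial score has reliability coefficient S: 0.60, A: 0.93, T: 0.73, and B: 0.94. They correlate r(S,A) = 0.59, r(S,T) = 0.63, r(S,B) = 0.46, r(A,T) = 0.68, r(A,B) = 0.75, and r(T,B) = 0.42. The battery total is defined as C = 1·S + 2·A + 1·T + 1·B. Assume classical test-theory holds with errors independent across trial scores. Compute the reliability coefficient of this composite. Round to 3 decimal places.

Var(C) = 10.3² + 2²·2.4² + 20² + 9.8² + 2·[2·10.3·2.4·0.59 + 10.3·20·0.63 + 10.3·9.8·0.46 + 2·2.4·20·0.68 + 2·2.4·9.8·0.75 + 20·9.8·0.42] = 625.17 + 776.524 = 1401.69.
With uncorrelated errors the cross-covariances are all true-score covariance, so they carry over unchanged; only the diagonal terms shrink to ρᵢσᵢ².
True-score variance = [10.3²·0.60 + 2²·2.4²·0.93 + 20²·0.73 + 9.8²·0.94] + 776.524 = 467.359 + 776.524 = 1243.88.
Reliability = 1243.88 / 1401.69 = 0.887.

0.887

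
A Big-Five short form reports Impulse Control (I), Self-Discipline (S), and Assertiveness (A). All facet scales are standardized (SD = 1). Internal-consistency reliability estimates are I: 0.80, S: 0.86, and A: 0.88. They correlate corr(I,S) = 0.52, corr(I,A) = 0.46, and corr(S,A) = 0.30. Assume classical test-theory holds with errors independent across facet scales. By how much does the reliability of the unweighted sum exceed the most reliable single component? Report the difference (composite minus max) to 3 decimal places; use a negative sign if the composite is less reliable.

Var(sum) = 3 + 2.56 = 5.56; true-score variance = 2.54 + 2.56 = 5.1; composite reliability = 0.9173.
Max component reliability = 0.8800.
Difference = 0.9173 − 0.8800 = 0.037.

0.037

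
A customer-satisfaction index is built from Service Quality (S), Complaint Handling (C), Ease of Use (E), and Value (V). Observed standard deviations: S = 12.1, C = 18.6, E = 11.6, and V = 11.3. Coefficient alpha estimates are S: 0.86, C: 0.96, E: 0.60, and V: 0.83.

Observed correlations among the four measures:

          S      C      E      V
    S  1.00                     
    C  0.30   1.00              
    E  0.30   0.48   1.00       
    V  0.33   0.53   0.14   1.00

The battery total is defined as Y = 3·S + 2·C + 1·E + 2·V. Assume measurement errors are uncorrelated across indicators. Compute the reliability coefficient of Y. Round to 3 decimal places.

Var(Y) = 3²·12.1² + 2²·18.6² + 11.6² + 2²·11.3² + 2·[6·12.1·18.6·0.30 + 3·12.1·11.6·0.30 + 6·12.1·11.3·0.33 + 2·18.6·11.6·0.48 + 4·18.6·11.3·0.53 + 2·11.6·11.3·0.14] = 3346.85 + 2983.14 = 6329.99.
With uncorrelated errors the cross-covariances are all true-score covariance, so they carry over unchanged; only the diagonal terms shrink to ρᵢσᵢ².
True-score variance = [3²·12.1²·0.86 + 2²·18.6²·0.96 + 11.6²·0.60 + 2²·11.3²·0.83] + 2983.14 = 2966.37 + 2983.14 = 5949.51.
Reliability = 5949.51 / 6329.99 = 0.940.

0.940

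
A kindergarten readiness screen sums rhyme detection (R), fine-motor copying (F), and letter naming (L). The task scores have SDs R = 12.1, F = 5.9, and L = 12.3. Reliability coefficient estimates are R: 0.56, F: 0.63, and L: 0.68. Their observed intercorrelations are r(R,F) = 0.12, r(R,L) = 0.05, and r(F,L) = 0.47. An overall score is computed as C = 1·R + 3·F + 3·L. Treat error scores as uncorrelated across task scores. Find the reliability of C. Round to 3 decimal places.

0.757

Var(C) = 12.1² + 3²·5.9² + 3²·12.3² + 2·[3·12.1·5.9·0.12 + 3·12.1·12.3·0.05 + 9·5.9·12.3·0.47] = 1821.31 + 709.992 = 2531.3.
With uncorrelated errors the cross-covariances are all true-score covariance, so they carry over unchanged; only the diagonal terms shrink to ρᵢσᵢ².
True-score variance = [12.1²·0.56 + 3²·5.9²·0.63 + 3²·12.3²·0.68] + 709.992 = 1205.26 + 709.992 = 1915.25.
Reliability = 1915.25 / 2531.3 = 0.757.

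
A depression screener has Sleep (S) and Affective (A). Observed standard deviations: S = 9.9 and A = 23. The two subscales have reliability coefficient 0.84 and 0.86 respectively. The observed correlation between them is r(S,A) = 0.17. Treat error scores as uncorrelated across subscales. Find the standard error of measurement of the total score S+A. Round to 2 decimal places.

9.47

Var(total) = 627.01 + 77.418 = 704.428.
True-score variance = 537.268 + 77.418 = 614.686, so reliability = 0.8726.
Error variance = 704.428 − 614.686 = 89.7416; SEM = √89.7416 = 9.47.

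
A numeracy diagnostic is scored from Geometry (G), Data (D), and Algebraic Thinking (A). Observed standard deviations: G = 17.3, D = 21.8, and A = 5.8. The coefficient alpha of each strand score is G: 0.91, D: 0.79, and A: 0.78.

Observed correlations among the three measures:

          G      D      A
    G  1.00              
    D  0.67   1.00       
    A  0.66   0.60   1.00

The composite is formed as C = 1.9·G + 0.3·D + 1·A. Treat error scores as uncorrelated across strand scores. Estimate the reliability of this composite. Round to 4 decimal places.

Var(C) = 1.9²·17.3² + 0.3²·21.8² + 5.8² + 2·[0.57·17.3·21.8·0.67 + 1.9·17.3·5.8·0.66 + 0.3·21.8·5.8·0.60] = 1156.85 + 585.231 = 1742.08.
Because errors are independent across components, Cov(Tᵢ,Tⱼ) = Cov(Xᵢ,Xⱼ); the off-diagonal part of the true-score variance is the same as above.
True-score variance = [1.9²·17.3²·0.91 + 0.3²·21.8²·0.79 + 5.8²·0.78] + 585.231 = 1043.23 + 585.231 = 1628.46.
Reliability = 1628.46 / 1742.08 = 0.9348.

0.9348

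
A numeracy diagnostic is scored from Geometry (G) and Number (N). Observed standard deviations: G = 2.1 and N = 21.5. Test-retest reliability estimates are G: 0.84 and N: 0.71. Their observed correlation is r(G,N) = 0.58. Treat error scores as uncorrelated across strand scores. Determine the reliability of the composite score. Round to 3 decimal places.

Var(G+N) = 2.1² + 21.5² + 2·[2.1·21.5·0.58] = 466.66 + 52.374 = 519.034.
With uncorrelated errors the cross-covariances are all true-score covariance, so they carry over unchanged; only the diagonal terms shrink to ρᵢσᵢ².
True-score variance = [2.1²·0.84 + 21.5²·0.71] + 52.374 = 331.902 + 52.374 = 384.276.
Reliability = 384.276 / 519.034 = 0.740.

0.740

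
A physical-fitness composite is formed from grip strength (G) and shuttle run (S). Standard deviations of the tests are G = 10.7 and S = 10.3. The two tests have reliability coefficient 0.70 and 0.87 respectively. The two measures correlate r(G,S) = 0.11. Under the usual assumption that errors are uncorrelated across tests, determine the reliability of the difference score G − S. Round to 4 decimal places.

Var(G−S) = 10.7² + 10.3² − 2·10.7·10.3·0.11 = 220.58 − 24.2462 = 196.334.
Because errors are independent across components, Cov(Tᵢ,Tⱼ) = Cov(Xᵢ,Xⱼ); the off-diagonal part of the true-score variance is the same as above.
True-score variance = [10.7²·0.70 + 10.3²·0.87] − 24.2462 = 172.441 − 24.2462 = 148.195.
Reliability = 148.195 / 196.334 = 0.7548.

0.7548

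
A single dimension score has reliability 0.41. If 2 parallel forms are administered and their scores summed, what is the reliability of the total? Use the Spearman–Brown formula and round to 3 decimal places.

0.582

ρ_k = kρ / (1 + (k−1)ρ) = 2·0.41 / (1 + 1·0.41) = 0.820 / 1.410 = 0.582.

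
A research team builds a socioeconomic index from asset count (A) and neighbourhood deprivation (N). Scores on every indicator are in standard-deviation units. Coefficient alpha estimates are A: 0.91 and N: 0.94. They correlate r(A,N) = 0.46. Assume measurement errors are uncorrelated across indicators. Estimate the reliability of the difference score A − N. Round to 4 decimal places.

0.8611

Var(A−N) = 1 + 1 − 2·0.46 = 2 − 0.92 = 1.08.
Under uncorrelated errors the observed covariances equal the true-score covariances, so only the own-variance terms attenuate.
True-score variance = [0.91 + 0.94] − 0.92 = 1.85 − 0.92 = 0.93.
Reliability = 0.93 / 1.08 = 0.8611.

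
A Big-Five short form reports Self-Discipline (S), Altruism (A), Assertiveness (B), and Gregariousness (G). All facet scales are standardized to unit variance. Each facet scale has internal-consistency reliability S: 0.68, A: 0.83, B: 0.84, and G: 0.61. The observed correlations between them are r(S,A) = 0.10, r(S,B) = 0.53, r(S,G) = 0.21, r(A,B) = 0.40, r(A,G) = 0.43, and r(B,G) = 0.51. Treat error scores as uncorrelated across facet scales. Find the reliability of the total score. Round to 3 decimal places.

Var(S+A+B+G) = 4 + 2·[0.10 + 0.53 + 0.21 + 0.40 + 0.43 + 0.51] = 4 + 4.36 = 8.36.
With uncorrelated errors the cross-covariances are all true-score covariance, so they carry over unchanged; only the diagonal terms shrink to ρᵢσᵢ².
True-score variance = [0.68 + 0.83 + 0.84 + 0.61] + 4.36 = 2.96 + 4.36 = 7.32.
Reliability = 7.32 / 8.36 = 0.876.

0.876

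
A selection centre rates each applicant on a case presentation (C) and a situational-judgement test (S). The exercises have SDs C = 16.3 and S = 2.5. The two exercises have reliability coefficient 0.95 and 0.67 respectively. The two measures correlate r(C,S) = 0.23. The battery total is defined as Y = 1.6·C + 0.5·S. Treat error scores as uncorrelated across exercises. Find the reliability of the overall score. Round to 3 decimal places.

Var(Y) = 1.6²·16.3² + 0.5²·2.5² + 2·[0.8·16.3·2.5·0.23] = 681.729 + 14.996 = 696.725.
Under uncorrelated errors the observed covariances equal the true-score covariances, so only the own-variance terms attenuate.
True-score variance = [1.6²·16.3²·0.95 + 0.5²·2.5²·0.67] + 14.996 = 647.205 + 14.996 = 662.201.
Reliability = 662.201 / 696.725 = 0.950.

0.950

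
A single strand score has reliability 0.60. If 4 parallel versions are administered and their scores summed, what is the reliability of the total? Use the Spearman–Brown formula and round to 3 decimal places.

ρ_k = kρ / (1 + (k−1)ρ) = 4·0.60 / (1 + 3·0.60) = 2.400 / 2.800 = 0.857.

0.857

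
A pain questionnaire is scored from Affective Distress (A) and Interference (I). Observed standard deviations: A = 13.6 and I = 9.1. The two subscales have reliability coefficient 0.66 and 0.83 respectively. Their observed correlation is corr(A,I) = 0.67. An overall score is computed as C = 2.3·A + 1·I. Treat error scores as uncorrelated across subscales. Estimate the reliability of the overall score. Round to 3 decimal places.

Var(C) = 2.3²·13.6² + 9.1² + 2·[2.3·13.6·9.1·0.67] = 1061.25 + 381.428 = 1442.68.
Under uncorrelated errors the observed covariances equal the true-score covariances, so only the own-variance terms attenuate.
True-score variance = [2.3²·13.6²·0.66 + 9.1²·0.83] + 381.428 = 714.502 + 381.428 = 1095.93.
Reliability = 1095.93 / 1442.68 = 0.760.

0.760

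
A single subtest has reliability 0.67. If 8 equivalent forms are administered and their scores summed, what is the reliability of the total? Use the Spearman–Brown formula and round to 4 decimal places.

0.9420

ρ_k = kρ / (1 + (k−1)ρ) = 8·0.67 / (1 + 7·0.67) = 5.360 / 5.690 = 0.9420.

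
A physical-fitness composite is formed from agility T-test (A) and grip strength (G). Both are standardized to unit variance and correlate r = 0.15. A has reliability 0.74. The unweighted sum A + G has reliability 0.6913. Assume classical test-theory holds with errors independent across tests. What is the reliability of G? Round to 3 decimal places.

0.550

Var(A+G) = 2 + 2·0.15 = 2.300.
True-score variance = ρ_A + ρ_G + 2·0.15, so 0.6913 = (0.74 + ρ_G + 0.30) / 2.300.
ρ_G = 0.6913·2.300 − 0.74 − 0.30 = 0.550.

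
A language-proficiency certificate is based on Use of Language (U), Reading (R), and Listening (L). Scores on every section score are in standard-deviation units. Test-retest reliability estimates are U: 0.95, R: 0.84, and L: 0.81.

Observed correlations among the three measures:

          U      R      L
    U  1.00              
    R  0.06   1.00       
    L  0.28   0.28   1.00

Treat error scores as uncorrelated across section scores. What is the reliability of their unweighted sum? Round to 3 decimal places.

0.906

Var(U+R+L) = 3 + 2·[0.06 + 0.28 + 0.28] = 3 + 1.24 = 4.24.
With uncorrelated errors the cross-covariances are all true-score covariance, so they carry over unchanged; only the diagonal terms shrink to ρᵢσᵢ².
True-score variance = [0.95 + 0.84 + 0.81] + 1.24 = 2.6 + 1.24 = 3.84.
Reliability = 3.84 / 4.24 = 0.906.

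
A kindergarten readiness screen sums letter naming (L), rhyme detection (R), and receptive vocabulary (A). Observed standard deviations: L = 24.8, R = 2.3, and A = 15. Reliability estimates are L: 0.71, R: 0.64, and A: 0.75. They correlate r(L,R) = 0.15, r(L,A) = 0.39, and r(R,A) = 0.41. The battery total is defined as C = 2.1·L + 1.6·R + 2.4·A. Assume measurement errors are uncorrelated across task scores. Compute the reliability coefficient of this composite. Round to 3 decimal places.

0.803

Var(C) = 2.1²·24.8² + 1.6²·2.3² + 2.4²·15² + 2·[3.36·24.8·2.3·0.15 + 5.04·24.8·15·0.39 + 3.84·2.3·15·0.41] = 4021.87 + 1628.54 = 5650.41.
Under uncorrelated errors the observed covariances equal the true-score covariances, so only the own-variance terms attenuate.
True-score variance = [2.1²·24.8²·0.71 + 1.6²·2.3²·0.64 + 2.4²·15²·0.75] + 1628.54 = 2906.42 + 1628.54 = 4534.96.
Reliability = 4534.96 / 5650.41 = 0.803.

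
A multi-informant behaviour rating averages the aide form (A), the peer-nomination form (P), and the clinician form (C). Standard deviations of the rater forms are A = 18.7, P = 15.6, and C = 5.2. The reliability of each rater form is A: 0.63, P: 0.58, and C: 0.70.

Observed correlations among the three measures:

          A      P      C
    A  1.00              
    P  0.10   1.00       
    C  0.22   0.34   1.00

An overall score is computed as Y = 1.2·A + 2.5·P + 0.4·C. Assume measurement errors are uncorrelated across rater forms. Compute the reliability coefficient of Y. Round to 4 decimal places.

Var(Y) = 1.2²·18.7² + 2.5²·15.6² + 0.4²·5.2² + 2·[3·18.7·15.6·0.10 + 0.48·18.7·5.2·0.22 + 15.6·5.2·0.34] = 2028.88 + 250.731 = 2279.61.
Because errors are independent across components, Cov(Tᵢ,Tⱼ) = Cov(Xᵢ,Xⱼ); the off-diagonal part of the true-score variance is the same as above.
True-score variance = [1.2²·18.7²·0.63 + 2.5²·15.6²·0.58 + 0.4²·5.2²·0.70] + 250.731 = 1202.45 + 250.731 = 1453.18.
Reliability = 1453.18 / 2279.61 = 0.6375.

0.6375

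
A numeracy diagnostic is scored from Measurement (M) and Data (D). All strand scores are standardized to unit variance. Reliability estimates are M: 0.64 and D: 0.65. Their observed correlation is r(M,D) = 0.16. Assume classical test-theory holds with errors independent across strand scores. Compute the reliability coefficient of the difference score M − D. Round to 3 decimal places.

0.577

Var(M−D) = 1 + 1 − 2·0.16 = 2 − 0.32 = 1.68.
Under uncorrelated errors the observed covariances equal the true-score covariances, so only the own-variance terms attenuate.
True-score variance = [0.64 + 0.65] − 0.32 = 1.29 − 0.32 = 0.97.
Reliability = 0.97 / 1.68 = 0.577.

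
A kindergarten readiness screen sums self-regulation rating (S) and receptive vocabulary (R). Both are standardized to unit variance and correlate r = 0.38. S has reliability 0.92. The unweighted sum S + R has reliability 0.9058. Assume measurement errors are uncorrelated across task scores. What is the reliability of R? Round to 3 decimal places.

0.820

Var(S+R) = 2 + 2·0.38 = 2.760.
True-score variance = ρ_S + ρ_R + 2·0.38, so 0.9058 = (0.92 + ρ_R + 0.76) / 2.760.
ρ_R = 0.9058·2.760 − 0.92 − 0.76 = 0.820.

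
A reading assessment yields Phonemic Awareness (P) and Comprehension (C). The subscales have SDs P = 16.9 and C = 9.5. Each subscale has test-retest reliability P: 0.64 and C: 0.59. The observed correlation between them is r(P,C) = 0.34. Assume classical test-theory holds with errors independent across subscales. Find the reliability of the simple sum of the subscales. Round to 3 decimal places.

0.712

Var(P+C) = 16.9² + 9.5² + 2·[16.9·9.5·0.34] = 375.86 + 109.174 = 485.034.
Under uncorrelated errors the observed covariances equal the true-score covariances, so only the own-variance terms attenuate.
True-score variance = [16.9²·0.64 + 9.5²·0.59] + 109.174 = 236.038 + 109.174 = 345.212.
Reliability = 345.212 / 485.034 = 0.712.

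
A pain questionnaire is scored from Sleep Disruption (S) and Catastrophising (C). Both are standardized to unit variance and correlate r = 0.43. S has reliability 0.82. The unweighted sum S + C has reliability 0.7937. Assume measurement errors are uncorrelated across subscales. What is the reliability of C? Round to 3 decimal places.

0.590

Var(S+C) = 2 + 2·0.43 = 2.860.
True-score variance = ρ_S + ρ_C + 2·0.43, so 0.7937 = (0.82 + ρ_C + 0.86) / 2.860.
ρ_C = 0.7937·2.860 − 0.82 − 0.86 = 0.590.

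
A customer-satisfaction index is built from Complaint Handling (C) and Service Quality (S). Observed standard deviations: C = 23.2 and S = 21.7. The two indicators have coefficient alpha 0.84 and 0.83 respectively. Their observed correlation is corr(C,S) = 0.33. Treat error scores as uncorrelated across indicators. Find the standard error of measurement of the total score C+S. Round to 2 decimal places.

12.89

Var(total) = 1009.13 + 332.27 = 1341.4.
True-score variance = 842.96 + 332.27 = 1175.23, so reliability = 0.8761.
Error variance = 1341.4 − 1175.23 = 166.17; SEM = √166.17 = 12.89.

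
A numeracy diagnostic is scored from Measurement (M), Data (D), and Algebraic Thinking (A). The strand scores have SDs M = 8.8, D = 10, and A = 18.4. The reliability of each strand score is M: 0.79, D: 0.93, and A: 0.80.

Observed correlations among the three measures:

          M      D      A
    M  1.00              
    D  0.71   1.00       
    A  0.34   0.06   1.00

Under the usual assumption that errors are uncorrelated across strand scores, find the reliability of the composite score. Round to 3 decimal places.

Var(M+D+A) = 8.8² + 10² + 18.4² + 2·[8.8·10·0.71 + 8.8·18.4·0.34 + 10·18.4·0.06] = 516 + 257.146 = 773.146.
With uncorrelated errors the cross-covariances are all true-score covariance, so they carry over unchanged; only the diagonal terms shrink to ρᵢσᵢ².
True-score variance = [8.8²·0.79 + 10²·0.93 + 18.4²·0.80] + 257.146 = 425.026 + 257.146 = 682.171.
Reliability = 682.171 / 773.146 = 0.882.

0.882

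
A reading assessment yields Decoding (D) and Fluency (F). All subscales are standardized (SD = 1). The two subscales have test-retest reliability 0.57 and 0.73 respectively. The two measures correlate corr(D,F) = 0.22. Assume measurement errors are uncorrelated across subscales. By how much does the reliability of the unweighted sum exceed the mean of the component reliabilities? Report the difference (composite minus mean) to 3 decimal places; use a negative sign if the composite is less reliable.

Var(sum) = 2 + 0.44 = 2.44; true-score variance = 1.3 + 0.44 = 1.74; composite reliability = 0.7131.
Mean component reliability = 0.6500.
Difference = 0.7131 − 0.6500 = 0.063.

0.063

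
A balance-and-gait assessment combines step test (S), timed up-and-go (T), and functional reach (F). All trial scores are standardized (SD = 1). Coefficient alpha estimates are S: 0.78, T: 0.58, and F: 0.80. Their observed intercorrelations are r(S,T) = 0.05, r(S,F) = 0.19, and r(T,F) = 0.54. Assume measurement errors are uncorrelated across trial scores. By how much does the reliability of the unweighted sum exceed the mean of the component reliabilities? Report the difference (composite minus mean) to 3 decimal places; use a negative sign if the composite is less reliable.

Var(sum) = 3 + 1.56 = 4.56; true-score variance = 2.16 + 1.56 = 3.72; composite reliability = 0.8158.
Mean component reliability = 0.7200.
Difference = 0.8158 − 0.7200 = 0.096.

0.096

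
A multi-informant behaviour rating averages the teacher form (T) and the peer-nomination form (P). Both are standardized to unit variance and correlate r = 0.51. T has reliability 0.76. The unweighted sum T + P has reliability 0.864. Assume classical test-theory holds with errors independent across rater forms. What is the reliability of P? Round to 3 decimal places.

Var(T+P) = 2 + 2·0.51 = 3.020.
True-score variance = ρ_T + ρ_P + 2·0.51, so 0.864 = (0.76 + ρ_P + 1.02) / 3.020.
ρ_P = 0.864·3.020 − 0.76 − 1.02 = 0.829.

0.829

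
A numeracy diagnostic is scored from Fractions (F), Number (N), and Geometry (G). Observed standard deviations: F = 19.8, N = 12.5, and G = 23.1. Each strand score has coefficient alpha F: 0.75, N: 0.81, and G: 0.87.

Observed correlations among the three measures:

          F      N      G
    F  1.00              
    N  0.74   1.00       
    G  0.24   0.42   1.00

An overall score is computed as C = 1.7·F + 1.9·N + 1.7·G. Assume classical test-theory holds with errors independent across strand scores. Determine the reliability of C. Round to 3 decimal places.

0.899

Var(C) = 1.7²·19.8² + 1.9²·12.5² + 1.7²·23.1² + 2·[3.23·19.8·12.5·0.74 + 2.89·19.8·23.1·0.24 + 3.23·12.5·23.1·0.42] = 3239.19 + 2601.06 = 5840.25.
Under uncorrelated errors the observed covariances equal the true-score covariances, so only the own-variance terms attenuate.
True-score variance = [1.7²·19.8²·0.75 + 1.9²·12.5²·0.81 + 1.7²·23.1²·0.87] + 2601.06 = 2648.29 + 2601.06 = 5249.36.
Reliability = 5249.36 / 5840.25 = 0.899.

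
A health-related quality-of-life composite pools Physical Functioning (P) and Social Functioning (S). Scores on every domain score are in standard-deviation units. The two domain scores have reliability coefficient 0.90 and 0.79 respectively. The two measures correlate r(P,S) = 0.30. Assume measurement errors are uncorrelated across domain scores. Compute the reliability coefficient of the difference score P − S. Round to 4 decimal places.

0.7786

Var(P−S) = 1 + 1 − 2·0.30 = 2 − 0.6 = 1.4.
Under uncorrelated errors the observed covariances equal the true-score covariances, so only the own-variance terms attenuate.
True-score variance = [0.90 + 0.79] − 0.6 = 1.69 − 0.6 = 1.09.
Reliability = 1.09 / 1.4 = 0.7786.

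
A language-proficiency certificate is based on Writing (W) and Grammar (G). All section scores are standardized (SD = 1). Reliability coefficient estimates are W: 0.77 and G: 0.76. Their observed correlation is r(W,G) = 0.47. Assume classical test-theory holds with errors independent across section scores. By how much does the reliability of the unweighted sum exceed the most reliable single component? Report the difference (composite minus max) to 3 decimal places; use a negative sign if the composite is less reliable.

0.070

Var(sum) = 2 + 0.94 = 2.94; true-score variance = 1.53 + 0.94 = 2.47; composite reliability = 0.8401.
Max component reliability = 0.7700.
Difference = 0.8401 − 0.7700 = 0.070.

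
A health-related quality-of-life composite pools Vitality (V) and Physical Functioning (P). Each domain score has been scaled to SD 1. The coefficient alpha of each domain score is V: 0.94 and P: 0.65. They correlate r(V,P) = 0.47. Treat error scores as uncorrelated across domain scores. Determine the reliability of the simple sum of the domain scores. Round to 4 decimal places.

0.8605

Var(V+P) = 2 + 2·[0.47] = 2 + 0.94 = 2.94.
Under uncorrelated errors the observed covariances equal the true-score covariances, so only the own-variance terms attenuate.
True-score variance = [0.94 + 0.65] + 0.94 = 1.59 + 0.94 = 2.53.
Reliability = 2.53 / 2.94 = 0.8605.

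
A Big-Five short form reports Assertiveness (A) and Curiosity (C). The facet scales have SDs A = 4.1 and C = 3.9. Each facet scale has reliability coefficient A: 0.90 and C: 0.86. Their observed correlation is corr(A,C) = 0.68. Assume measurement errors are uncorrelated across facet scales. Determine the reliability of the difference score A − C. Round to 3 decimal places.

Var(A−C) = 4.1² + 3.9² − 2·4.1·3.9·0.68 = 32.02 − 21.7464 = 10.2736.
With uncorrelated errors the cross-covariances are all true-score covariance, so they carry over unchanged; only the diagonal terms shrink to ρᵢσᵢ².
True-score variance = [4.1²·0.90 + 3.9²·0.86] − 21.7464 = 28.2096 − 21.7464 = 6.4632.
Reliability = 6.4632 / 10.2736 = 0.629.

0.629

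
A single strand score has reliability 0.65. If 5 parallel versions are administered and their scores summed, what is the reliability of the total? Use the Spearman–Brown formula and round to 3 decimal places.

0.903

ρ_k = kρ / (1 + (k−1)ρ) = 5·0.65 / (1 + 4·0.65) = 3.250 / 3.600 = 0.903.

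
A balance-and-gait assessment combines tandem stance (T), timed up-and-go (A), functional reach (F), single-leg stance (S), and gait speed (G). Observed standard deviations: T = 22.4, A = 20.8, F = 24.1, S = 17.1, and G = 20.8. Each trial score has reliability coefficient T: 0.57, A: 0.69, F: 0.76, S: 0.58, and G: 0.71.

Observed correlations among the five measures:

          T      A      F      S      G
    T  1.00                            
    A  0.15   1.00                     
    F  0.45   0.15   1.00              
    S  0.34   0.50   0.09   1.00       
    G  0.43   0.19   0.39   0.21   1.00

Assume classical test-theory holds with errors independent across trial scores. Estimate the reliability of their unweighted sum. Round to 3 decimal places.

0.847

Var(T+A+F+S+G) = 22.4² + 20.8² + 24.1² + 17.1² + 20.8² + 2·[22.4·20.8·0.15 + 22.4·24.1·0.45 + 22.4·17.1·0.34 + 22.4·20.8·0.43 + 20.8·24.1·0.15 + 20.8·17.1·0.50 + 20.8·20.8·0.19 + 24.1·17.1·0.09 + 24.1·20.8·0.39 + 17.1·20.8·0.21] = 2240.26 + 2571.82 = 4812.08.
With uncorrelated errors the cross-covariances are all true-score covariance, so they carry over unchanged; only the diagonal terms shrink to ρᵢσᵢ².
True-score variance = [22.4²·0.57 + 20.8²·0.69 + 24.1²·0.76 + 17.1²·0.58 + 20.8²·0.71] + 2571.82 = 1502.71 + 2571.82 = 4074.53.
Reliability = 4074.53 / 4812.08 = 0.847.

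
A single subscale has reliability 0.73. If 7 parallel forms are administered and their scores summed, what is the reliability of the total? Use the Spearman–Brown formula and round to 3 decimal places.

0.950

ρ_k = kρ / (1 + (k−1)ρ) = 7·0.73 / (1 + 6·0.73) = 5.110 / 5.380 = 0.950.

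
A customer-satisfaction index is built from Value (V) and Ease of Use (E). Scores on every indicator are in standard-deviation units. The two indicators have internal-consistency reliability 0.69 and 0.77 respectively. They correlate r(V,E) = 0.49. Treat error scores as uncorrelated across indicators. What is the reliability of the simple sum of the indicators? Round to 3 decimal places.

Var(V+E) = 2 + 2·[0.49] = 2 + 0.98 = 2.98.
Under uncorrelated errors the observed covariances equal the true-score covariances, so only the own-variance terms attenuate.
True-score variance = [0.69 + 0.77] + 0.98 = 1.46 + 0.98 = 2.44.
Reliability = 2.44 / 2.98 = 0.819.

0.819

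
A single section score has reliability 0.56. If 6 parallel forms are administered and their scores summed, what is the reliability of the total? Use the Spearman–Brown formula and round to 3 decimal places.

0.884

ρ_k = kρ / (1 + (k−1)ρ) = 6·0.56 / (1 + 5·0.56) = 3.360 / 3.800 = 0.884.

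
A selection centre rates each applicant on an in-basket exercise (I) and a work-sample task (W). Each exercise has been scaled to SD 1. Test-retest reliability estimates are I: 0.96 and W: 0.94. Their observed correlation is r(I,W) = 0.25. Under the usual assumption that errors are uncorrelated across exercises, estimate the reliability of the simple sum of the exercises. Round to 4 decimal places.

Var(I+W) = 2 + 2·[0.25] = 2 + 0.5 = 2.5.
Under uncorrelated errors the observed covariances equal the true-score covariances, so only the own-variance terms attenuate.
True-score variance = [0.96 + 0.94] + 0.5 = 1.9 + 0.5 = 2.4.
Reliability = 2.4 / 2.5 = 0.9600.

0.9600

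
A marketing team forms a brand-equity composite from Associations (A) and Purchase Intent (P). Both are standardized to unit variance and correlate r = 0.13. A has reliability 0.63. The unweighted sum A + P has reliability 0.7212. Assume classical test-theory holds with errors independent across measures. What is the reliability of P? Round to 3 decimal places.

Var(A+P) = 2 + 2·0.13 = 2.260.
True-score variance = ρ_A + ρ_P + 2·0.13, so 0.7212 = (0.63 + ρ_P + 0.26) / 2.260.
ρ_P = 0.7212·2.260 − 0.63 − 0.26 = 0.740.

0.740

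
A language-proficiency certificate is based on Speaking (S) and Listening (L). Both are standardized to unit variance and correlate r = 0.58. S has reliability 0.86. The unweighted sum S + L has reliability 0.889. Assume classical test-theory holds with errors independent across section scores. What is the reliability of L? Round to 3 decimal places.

Var(S+L) = 2 + 2·0.58 = 3.160.
True-score variance = ρ_S + ρ_L + 2·0.58, so 0.889 = (0.86 + ρ_L + 1.16) / 3.160.
ρ_L = 0.889·3.160 − 0.86 − 1.16 = 0.789.

0.789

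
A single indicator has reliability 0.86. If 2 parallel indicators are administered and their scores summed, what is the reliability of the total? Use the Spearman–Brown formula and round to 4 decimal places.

0.9247

ρ_k = kρ / (1 + (k−1)ρ) = 2·0.86 / (1 + 1·0.86) = 1.720 / 1.860 = 0.9247.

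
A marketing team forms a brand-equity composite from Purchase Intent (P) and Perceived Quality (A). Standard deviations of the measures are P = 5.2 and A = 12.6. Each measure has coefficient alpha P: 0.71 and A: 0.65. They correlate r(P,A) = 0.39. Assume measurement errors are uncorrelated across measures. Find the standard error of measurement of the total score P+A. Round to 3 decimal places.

Var(total) = 185.8 + 51.1056 = 236.906.
True-score variance = 122.392 + 51.1056 = 173.498, so reliability = 0.7324.
Error variance = 236.906 − 173.498 = 63.4076; SEM = √63.4076 = 7.963.

7.963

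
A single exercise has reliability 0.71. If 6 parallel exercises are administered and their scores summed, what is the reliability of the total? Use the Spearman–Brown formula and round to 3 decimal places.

0.936

ρ_k = kρ / (1 + (k−1)ρ) = 6·0.71 / (1 + 5·0.71) = 4.260 / 4.550 = 0.936.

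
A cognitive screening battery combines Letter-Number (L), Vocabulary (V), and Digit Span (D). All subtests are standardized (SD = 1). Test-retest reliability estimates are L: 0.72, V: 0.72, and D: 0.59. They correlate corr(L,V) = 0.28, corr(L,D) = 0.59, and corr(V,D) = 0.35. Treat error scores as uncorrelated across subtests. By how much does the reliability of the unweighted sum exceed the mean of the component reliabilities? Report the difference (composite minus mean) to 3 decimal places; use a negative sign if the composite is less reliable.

Var(sum) = 3 + 2.44 = 5.44; true-score variance = 2.03 + 2.44 = 4.47; composite reliability = 0.8217.
Mean component reliability = 0.6767.
Difference = 0.8217 − 0.6767 = 0.145.

0.145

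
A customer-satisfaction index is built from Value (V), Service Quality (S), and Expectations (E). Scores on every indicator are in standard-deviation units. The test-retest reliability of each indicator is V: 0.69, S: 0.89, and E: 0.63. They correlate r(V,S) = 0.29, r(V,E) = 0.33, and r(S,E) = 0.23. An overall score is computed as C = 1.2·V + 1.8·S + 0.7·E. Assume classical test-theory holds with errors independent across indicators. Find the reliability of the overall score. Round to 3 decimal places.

0.870

Var(C) = 1.2² + 1.8² + 0.7² + 2·[2.16·0.29 + 0.84·0.33 + 1.26·0.23] = 5.17 + 2.3868 = 7.5568.
With uncorrelated errors the cross-covariances are all true-score covariance, so they carry over unchanged; only the diagonal terms shrink to ρᵢσᵢ².
True-score variance = [1.2²·0.69 + 1.8²·0.89 + 0.7²·0.63] + 2.3868 = 4.1859 + 2.3868 = 6.5727.
Reliability = 6.5727 / 7.5568 = 0.870.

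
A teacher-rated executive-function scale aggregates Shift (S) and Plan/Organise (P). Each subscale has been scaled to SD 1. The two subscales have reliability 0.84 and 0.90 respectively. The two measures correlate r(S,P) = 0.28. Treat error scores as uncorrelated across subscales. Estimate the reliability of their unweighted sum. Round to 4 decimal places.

0.8984

Var(S+P) = 2 + 2·[0.28] = 2 + 0.56 = 2.56.
Because errors are independent across components, Cov(Tᵢ,Tⱼ) = Cov(Xᵢ,Xⱼ); the off-diagonal part of the true-score variance is the same as above.
True-score variance = [0.84 + 0.90] + 0.56 = 1.74 + 0.56 = 2.3.
Reliability = 2.3 / 2.56 = 0.8984.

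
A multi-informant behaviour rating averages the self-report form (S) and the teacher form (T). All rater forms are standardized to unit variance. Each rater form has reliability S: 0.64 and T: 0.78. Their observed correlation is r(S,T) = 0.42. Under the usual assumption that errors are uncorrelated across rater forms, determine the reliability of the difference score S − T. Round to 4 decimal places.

0.5000

Var(S−T) = 1 + 1 − 2·0.42 = 2 − 0.84 = 1.16.
Because errors are independent across components, Cov(Tᵢ,Tⱼ) = Cov(Xᵢ,Xⱼ); the off-diagonal part of the true-score variance is the same as above.
True-score variance = [0.64 + 0.78] − 0.84 = 1.42 − 0.84 = 0.58.
Reliability = 0.58 / 1.16 = 0.5000.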